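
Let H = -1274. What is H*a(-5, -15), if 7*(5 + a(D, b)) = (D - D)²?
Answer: 6370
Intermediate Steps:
a(D, b) = -5 (a(D, b) = -5 + (D - D)²/7 = -5 + (⅐)*0² = -5 + (⅐)*0 = -5 + 0 = -5)
H*a(-5, -15) = -1274*(-5) = 6370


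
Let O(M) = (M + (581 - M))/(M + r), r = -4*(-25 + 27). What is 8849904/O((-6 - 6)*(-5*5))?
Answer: 369167424/83 ≈ 4.4478e+6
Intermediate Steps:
r = -8 (r = -4*2 = -8)
O(M) = 581/(-8 + M) (O(M) = (M + (581 - M))/(M - 8) = 581/(-8 + M))
8849904/O((-6 - 6)*(-5*5)) = 8849904/((581/(-8 + (-6 - 6)*(-5*5)))) = 8849904/((581/(-8 - 12*(-25)))) = 8849904/((581/(-8 + 300))) = 8849904/((581/292)) = 8849904/((581*(1/292))) = 8849904/(581/292) = 8849904*(292/581) = 369167424/83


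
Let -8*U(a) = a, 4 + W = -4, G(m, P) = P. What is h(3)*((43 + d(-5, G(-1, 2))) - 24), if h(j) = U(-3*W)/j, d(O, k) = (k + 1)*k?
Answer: -25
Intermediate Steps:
d(O, k) = k*(1 + k) (d(O, k) = (1 + k)*k = k*(1 + k))
W = -8 (W = -4 - 4 = -8)
U(a) = -a/8
h(j) = -3/j (h(j) = (-(-3)*(-8)/8)/j = (-⅛*24)/j = -3/j)
h(3)*((43 + d(-5, G(-1, 2))) - 24) = (-3/3)*((43 + 2*(1 + 2)) - 24) = (-3*⅓)*((43 + 2*3) - 24) = -((43 + 6) - 24) = -(49 - 24) = -1*25 = -25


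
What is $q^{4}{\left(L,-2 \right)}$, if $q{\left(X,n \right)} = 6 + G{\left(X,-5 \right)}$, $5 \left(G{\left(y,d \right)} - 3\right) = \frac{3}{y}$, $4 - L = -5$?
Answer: $\frac{342102016}{50625} \approx 6757.6$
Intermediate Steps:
$L = 9$ ($L = 4 - -5 = 4 + 5 = 9$)
$G{\left(y,d \right)} = 3 + \frac{3}{5 y}$ ($G{\left(y,d \right)} = 3 + \frac{3 \frac{1}{y}}{5} = 3 + \frac{3}{5 y}$)
$q{\left(X,n \right)} = 9 + \frac{3}{5 X}$ ($q{\left(X,n \right)} = 6 + \left(3 + \frac{3}{5 X}\right) = 9 + \frac{3}{5 X}$)
$q^{4}{\left(L,-2 \right)} = \left(9 + \frac{3}{5 \cdot 9}\right)^{4} = \left(9 + \frac{3}{5} \cdot \frac{1}{9}\right)^{4} = \left(9 + \frac{1}{15}\right)^{4} = \left(\frac{136}{15}\right)^{4} = \frac{342102016}{50625}$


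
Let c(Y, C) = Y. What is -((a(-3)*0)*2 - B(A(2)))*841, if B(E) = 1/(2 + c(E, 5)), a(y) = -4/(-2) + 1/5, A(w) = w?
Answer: 841/4 ≈ 210.25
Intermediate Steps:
a(y) = 11/5 (a(y) = -4*(-1/2) + 1*(1/5) = 2 + 1/5 = 11/5)
B(E) = 1/(2 + E)
-((a(-3)*0)*2 - B(A(2)))*841 = -(((11/5)*0)*2 - 1/(2 + 2))*841 = -(0*2 - 1/4)*841 = -(0 - 1*1/4)*841 = -(0 - 1/4)*841 = -(-1)*841/4 = -1*(-841/4) = 841/4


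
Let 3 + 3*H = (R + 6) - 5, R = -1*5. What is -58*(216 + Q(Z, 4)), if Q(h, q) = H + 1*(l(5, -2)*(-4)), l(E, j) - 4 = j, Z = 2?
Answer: -35786/3 ≈ -11929.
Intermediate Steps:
R = -5
l(E, j) = 4 + j
H = -7/3 (H = -1 + ((-5 + 6) - 5)/3 = -1 + (1 - 5)/3 = -1 + (1/3)*(-4) = -1 - 4/3 = -7/3 ≈ -2.3333)
Q(h, q) = -31/3 (Q(h, q) = -7/3 + 1*((4 - 2)*(-4)) = -7/3 + 1*(2*(-4)) = -7/3 + 1*(-8) = -7/3 - 8 = -31/3)
-58*(216 + Q(Z, 4)) = -58*(216 - 31/3) = -58*617/3 = -35786/3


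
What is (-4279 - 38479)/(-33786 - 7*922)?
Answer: 21379/20120 ≈ 1.0626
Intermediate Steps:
(-4279 - 38479)/(-33786 - 7*922) = -42758/(-33786 - 6454) = -42758/(-40240) = -42758*(-1/40240) = 21379/20120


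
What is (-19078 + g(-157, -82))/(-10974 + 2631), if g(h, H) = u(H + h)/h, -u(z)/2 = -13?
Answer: 110936/48513 ≈ 2.2867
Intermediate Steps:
u(z) = 26 (u(z) = -2*(-13) = 26)
g(h, H) = 26/h
(-19078 + g(-157, -82))/(-10974 + 2631) = (-19078 + 26/(-157))/(-10974 + 2631) = (-19078 + 26*(-1/157))/(-8343) = (-19078 - 26/157)*(-1/8343) = -2995272/157*(-1/8343) = 110936/48513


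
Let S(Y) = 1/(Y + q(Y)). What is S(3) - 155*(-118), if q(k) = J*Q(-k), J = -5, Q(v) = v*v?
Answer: 768179/42 ≈ 18290.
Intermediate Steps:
Q(v) = v**2
q(k) = -5*k**2
S(Y) = 1/(Y - 5*Y**2)
S(3) - 155*(-118) = 1/(3*(1 - 5*3)) - 155*(-118) = 1/(3*(1 - 15)) + 18290 = (1/3)/(-14) + 18290 = (1/3)*(-1/14) + 18290 = -1/42 + 18290 = 768179/42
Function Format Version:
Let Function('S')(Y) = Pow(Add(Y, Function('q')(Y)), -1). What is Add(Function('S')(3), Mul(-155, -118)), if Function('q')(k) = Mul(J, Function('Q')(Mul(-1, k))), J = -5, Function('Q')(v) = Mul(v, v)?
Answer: Rational(768179, 42) ≈ 18290.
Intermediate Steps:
Function('Q')(v) = Pow(v, 2)
Function('q')(k) = Mul(-5, Pow(k, 2)) (Function('q')(k) = Mul(-5, Pow(Mul(-1, k), 2)) = Mul(-5, Pow(k, 2)))
Function('S')(Y) = Pow(Add(Y, Mul(-5, Pow(Y, 2))), -1)
Add(Function('S')(3), Mul(-155, -118)) = Add(Mul(Pow(3, -1), Pow(Add(1, Mul(-5, 3)), -1)), Mul(-155, -118)) = Add(Mul(Rational(1, 3), Pow(Add(1, -15), -1)), 18290) = Add(Mul(Rational(1, 3), Pow(-14, -1)), 18290) = Add(Mul(Rational(1, 3), Rational(-1, 14)), 18290) = Add(Rational(-1, 42), 18290) = Rational(768179, 42)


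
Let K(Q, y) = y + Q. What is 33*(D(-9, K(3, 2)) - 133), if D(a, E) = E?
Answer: -4224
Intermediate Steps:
K(Q, y) = Q + y
33*(D(-9, K(3, 2)) - 133) = 33*((3 + 2) - 133) = 33*(5 - 133) = 33*(-128) = -4224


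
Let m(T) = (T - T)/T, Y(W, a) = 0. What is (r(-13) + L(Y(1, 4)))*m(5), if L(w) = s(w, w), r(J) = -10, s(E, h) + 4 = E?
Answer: 0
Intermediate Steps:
s(E, h) = -4 + E
L(w) = -4 + w
m(T) = 0 (m(T) = 0/T = 0)
(r(-13) + L(Y(1, 4)))*m(5) = (-10 + (-4 + 0))*0 = (-10 - 4)*0 = -14*0 = 0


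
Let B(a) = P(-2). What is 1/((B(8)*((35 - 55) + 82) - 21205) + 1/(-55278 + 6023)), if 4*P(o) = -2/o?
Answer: -98510/2087377647 ≈ -4.7193e-5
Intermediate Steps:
P(o) = -1/(2*o) (P(o) = (-2/o)/4 = -1/(2*o))
B(a) = 1/4 (B(a) = -1/2/(-2) = -1/2*(-1/2) = 1/4)
1/((B(8)*((35 - 55) + 82) - 21205) + 1/(-55278 + 6023)) = 1/((((35 - 55) + 82)/4 - 21205) + 1/(-55278 + 6023)) = 1/(((-20 + 82)/4 - 21205) + 1/(-49255)) = 1/(((1/4)*62 - 21205) - 1/49255) = 1/((31/2 - 21205) - 1/49255) = 1/(-42379/2 - 1/49255) = 1/(-2087377647/98510) = -98510/2087377647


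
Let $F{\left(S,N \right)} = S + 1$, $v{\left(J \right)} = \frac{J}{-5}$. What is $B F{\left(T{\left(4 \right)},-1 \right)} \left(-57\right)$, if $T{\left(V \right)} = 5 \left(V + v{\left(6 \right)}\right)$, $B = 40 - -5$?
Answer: $-38475$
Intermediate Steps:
$B = 45$ ($B = 40 + 5 = 45$)
$v{\left(J \right)} = - \frac{J}{5}$ ($v{\left(J \right)} = J \left(- \frac{1}{5}\right) = - \frac{J}{5}$)
$T{\left(V \right)} = -6 + 5 V$ ($T{\left(V \right)} = 5 \left(V - \frac{6}{5}\right) = 5 \left(- \frac{6}{5} + V\right) = -6 + 5 V$)
$F{\left(S,N \right)} = 1 + S$
$B F{\left(T{\left(4 \right)},-1 \right)} \left(-57\right) = 45 \left(1 + \left(-6 + 5 \cdot 4\right)\right) \left(-57\right) = 45 \left(1 + \left(-6 + 20\right)\right) \left(-57\right) = 45 \left(1 + 14\right) \left(-57\right) = 45 \cdot 15 \left(-57\right) = 675 \left(-57\right) = -38475$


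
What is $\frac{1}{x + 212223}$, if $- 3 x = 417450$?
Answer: $\frac{1}{73073} \approx 1.3685 \cdot 10^{-5}$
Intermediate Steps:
$x = -139150$ ($x = \left(- \frac{1}{3}\right) 417450 = -139150$)
$\frac{1}{x + 212223} = \frac{1}{-139150 + 212223} = \frac{1}{73073}$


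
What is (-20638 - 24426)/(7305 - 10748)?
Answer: 45064/3443 ≈ 13.089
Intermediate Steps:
(-20638 - 24426)/(7305 - 10748) = -45064/(-3443) = -45064*(-1/3443) = 45064/3443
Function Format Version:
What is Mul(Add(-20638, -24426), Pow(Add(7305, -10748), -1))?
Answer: Rational(45064, 3443) ≈ 13.089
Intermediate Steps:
Mul(Add(-20638, -24426), Pow(Add(7305, -10748), -1)) = Mul(-45064, Pow(-3443, -1)) = Mul(-45064, Rational(-1, 3443)) = Rational(45064, 3443)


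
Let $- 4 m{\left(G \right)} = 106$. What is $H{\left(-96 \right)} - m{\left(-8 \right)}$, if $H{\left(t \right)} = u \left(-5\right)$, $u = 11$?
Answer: $- \frac{57}{2} \approx -28.5$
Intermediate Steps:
$m{\left(G \right)} = - \frac{53}{2}$ ($m{\left(G \right)} = \left(- \frac{1}{4}\right) 106 = - \frac{53}{2}$)
$H{\left(t \right)} = -55$ ($H{\left(t \right)} = 11 \left(-5\right) = -55$)
$H{\left(-96 \right)} - m{\left(-8 \right)} = -55 - - \frac{53}{2} = -55 + \frac{53}{2} = - \frac{57}{2}$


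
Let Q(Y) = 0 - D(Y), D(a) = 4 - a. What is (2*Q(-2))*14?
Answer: -168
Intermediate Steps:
Q(Y) = -4 + Y (Q(Y) = 0 - (4 - Y) = 0 + (-4 + Y) = -4 + Y)
(2*Q(-2))*14 = (2*(-4 - 2))*14 = (2*(-6))*14 = -12*14 = -168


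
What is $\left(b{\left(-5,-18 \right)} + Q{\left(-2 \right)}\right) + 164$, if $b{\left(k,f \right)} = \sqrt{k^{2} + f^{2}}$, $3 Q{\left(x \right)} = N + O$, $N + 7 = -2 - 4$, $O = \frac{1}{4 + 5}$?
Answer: $\frac{4312}{27} + \sqrt{349} \approx 178.39$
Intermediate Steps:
$O = \frac{1}{9} \approx 0.11111$
$N = -13$ ($N = -7 - 6 = -13$)
$Q{\left(x \right)} = - \frac{116}{27}$ ($Q{\left(x \right)} = \frac{-13 + \frac{1}{9}}{3} = \frac{1}{3} \left(- \frac{116}{9}\right) = - \frac{116}{27}$)
$b{\left(k,f \right)} = \sqrt{f^{2} + k^{2}}$
$\left(b{\left(-5,-18 \right)} + Q{\left(-2 \right)}\right) + 164 = \left(\sqrt{\left(-18\right)^{2} + \left(-5\right)^{2}} - \frac{116}{27}\right) + 164 = \left(\sqrt{324 + 25} - \frac{116}{27}\right) + 164 = \left(\sqrt{349} - \frac{116}{27}\right) + 164 = \left(- \frac{116}{27} + \sqrt{349}\right) + 164 = \frac{4312}{27} + \sqrt{349}$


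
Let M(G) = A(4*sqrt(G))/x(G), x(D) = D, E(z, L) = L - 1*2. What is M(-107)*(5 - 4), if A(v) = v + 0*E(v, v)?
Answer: -4*I*sqrt(107)/107 ≈ -0.38669*I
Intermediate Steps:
E(z, L) = -2 + L (E(z, L) = L - 2 = -2 + L)
A(v) = v (A(v) = v + 0*(-2 + v) = v + 0 = v)
M(G) = 4/sqrt(G) (M(G) = (4*sqrt(G))/G = 4/sqrt(G))
M(-107)*(5 - 4) = (4/sqrt(-107))*(5 - 4) = (4*(-I*sqrt(107)/107))*1 = -4*I*sqrt(107)/107*1 = -4*I*sqrt(107)/107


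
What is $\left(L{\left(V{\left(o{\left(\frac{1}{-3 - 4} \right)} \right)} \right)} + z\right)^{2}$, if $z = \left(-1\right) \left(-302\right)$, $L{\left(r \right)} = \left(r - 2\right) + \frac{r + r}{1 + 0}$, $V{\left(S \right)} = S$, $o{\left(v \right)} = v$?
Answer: $\frac{4397409}{49} \approx 89743.0$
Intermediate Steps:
$L{\left(r \right)} = -2 + 3 r$ ($L{\left(r \right)} = \left(-2 + r\right) + \frac{2 r}{1} = \left(-2 + r\right) + 2 r 1 = \left(-2 + r\right) + 2 r = -2 + 3 r$)
$z = 302$
$\left(L{\left(V{\left(o{\left(\frac{1}{-3 - 4} \right)} \right)} \right)} + z\right)^{2} = \left(\left(-2 + \frac{3}{-3 - 4}\right) + 302\right)^{2} = \left(\left(-2 + \frac{3}{-7}\right) + 302\right)^{2} = \left(\left(-2 + 3 \left(- \frac{1}{7}\right)\right) + 302\right)^{2} = \left(\left(-2 - \frac{3}{7}\right) + 302\right)^{2} = \left(- \frac{17}{7} + 302\right)^{2} = \left(\frac{2097}{7}\right)^{2} = \frac{4397409}{49}$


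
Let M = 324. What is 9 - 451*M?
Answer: -146115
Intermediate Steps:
9 - 451*M = 9 - 451*324 = 9 - 146124 = -146115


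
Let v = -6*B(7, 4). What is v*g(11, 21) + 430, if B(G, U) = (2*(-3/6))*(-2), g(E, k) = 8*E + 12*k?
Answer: -3650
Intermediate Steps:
B(G, U) = 2 (B(G, U) = (2*(-3*⅙))*(-2) = (2*(-½))*(-2) = -1*(-2) = 2)
v = -12 (v = -6*2 = -12)
v*g(11, 21) + 430 = -12*(8*11 + 12*21) + 430 = -12*(88 + 252) + 430 = -12*340 + 430 = -4080 + 430 = -3650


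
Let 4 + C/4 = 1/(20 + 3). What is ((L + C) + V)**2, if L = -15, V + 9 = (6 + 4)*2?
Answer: 207936/529 ≈ 393.07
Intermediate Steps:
V = 11 (V = -9 + (6 + 4)*2 = -9 + 10*2 = -9 + 20 = 11)
C = -364/23 (C = -16 + 4/(20 + 3) = -16 + 4/23 = -364/23 ≈ -15.826)
((L + C) + V)**2 = ((-15 - 364/23) + 11)**2 = (-709/23 + 11)**2 = (-456/23)**2 = 207936/529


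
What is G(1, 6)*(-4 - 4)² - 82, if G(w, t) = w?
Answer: -18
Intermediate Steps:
G(1, 6)*(-4 - 4)² - 82 = 1*(-4 - 4)² - 82 = 1*(-8)² - 82 = 1*64 - 82 = 64 - 82 = -18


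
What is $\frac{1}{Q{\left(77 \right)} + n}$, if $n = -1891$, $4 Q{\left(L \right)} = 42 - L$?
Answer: $- \frac{4}{7599} \approx -0.00052639$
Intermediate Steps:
$Q{\left(L \right)} = \frac{21}{2} - \frac{L}{4}$ ($Q{\left(L \right)} = \frac{42 - L}{4} = \frac{21}{2} - \frac{L}{4}$)
$\frac{1}{Q{\left(77 \right)} + n} = \frac{1}{\left(\frac{21}{2} - \frac{77}{4}\right) - 1891} = \frac{1}{- \frac{35}{4} - 1891} = \frac{1}{- \frac{7599}{4}} = - \frac{4}{7599}$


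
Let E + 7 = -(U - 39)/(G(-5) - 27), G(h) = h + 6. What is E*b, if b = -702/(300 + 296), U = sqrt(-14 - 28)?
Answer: 5967/596 - 27*I*sqrt(42)/596 ≈ 10.012 - 0.29359*I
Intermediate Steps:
G(h) = 6 + h
U = I*sqrt(42) (U = sqrt(-42) = I*sqrt(42) ≈ 6.4807*I)
E = -17/2 + I*sqrt(42)/26 (E = -7 - (I*sqrt(42) - 39)/((6 - 5) - 27) = -7 - (-39 + I*sqrt(42))/(1 - 27) = -7 - (-39 + I*sqrt(42))/(-26) = -7 - (-39 + I*sqrt(42))*(-1)/26 = -7 - (3/2 - I*sqrt(42)/26) = -7 + (-3/2 + I*sqrt(42)/26) = -17/2 + I*sqrt(42)/26 ≈ -8.5 + 0.24926*I)
b = -351/298 (b = -702/596 = -702*1/596 = -351/298 ≈ -1.1779)
E*b = (-17/2 + I*sqrt(42)/26)*(-351/298) = 5967/596 - 27*I*sqrt(42)/596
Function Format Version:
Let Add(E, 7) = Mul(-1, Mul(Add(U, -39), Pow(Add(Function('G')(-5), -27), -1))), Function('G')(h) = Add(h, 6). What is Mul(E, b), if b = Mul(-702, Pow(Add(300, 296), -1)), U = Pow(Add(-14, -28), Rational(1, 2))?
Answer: Add(Rational(5967, 596), Mul(Rational(-27, 596), I, Pow(42, Rational(1, 2)))) ≈ Add(10.012, Mul(-0.29359, I))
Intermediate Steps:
Function('G')(h) = Add(6, h)
U = Mul(I, Pow(42, Rational(1, 2))) (U = Pow(-42, Rational(1, 2)) = Mul(I, Pow(42, Rational(1, 2))) ≈ Mul(6.4807, I))
E = Add(Rational(-17, 2), Mul(Rational(1, 26), I, Pow(42, Rational(1, 2)))) (E = Add(-7, Mul(-1, Mul(Add(Mul(I, Pow(42, Rational(1, 2))), -39), Pow(Add(Add(6, -5), -27), -1)))) = Add(-7, Mul(-1, Mul(Add(-39, Mul(I, Pow(42, Rational(1, 2)))), Pow(Add(1, -27), -1)))) = Add(-7, Mul(-1, Mul(Add(-39, Mul(I, Pow(42, Rational(1, 2)))), Pow(-26, -1)))) = Add(-7, Mul(-1, Mul(Add(-39, Mul(I, Pow(42, Rational(1, 2)))), Rational(-1, 26)))) = Add(-7, Mul(-1, Add(Rational(3, 2), Mul(Rational(-1, 26), I, Pow(42, Rational(1, 2)))))) = Add(-7, Add(Rational(-3, 2), Mul(Rational(1, 26), I, Pow(42, Rational(1, 2))))) = Add(Rational(-17, 2), Mul(Rational(1, 26), I, Pow(42, Rational(1, 2)))) ≈ Add(-8.5000, Mul(0.24926, I)))
b = Rational(-351, 298) (b = Mul(-702, Pow(596, -1)) = Mul(-702, Rational(1, 596)) = Rational(-351, 298) ≈ -1.1779)
Mul(E, b) = Mul(Add(Rational(-17, 2), Mul(Rational(1, 26), I, Pow(42, Rational(1, 2)))), Rational(-351, 298)) = Add(Rational(5967, 596), Mul(Rational(-27, 596), I, Pow(42, Rational(1, 2))))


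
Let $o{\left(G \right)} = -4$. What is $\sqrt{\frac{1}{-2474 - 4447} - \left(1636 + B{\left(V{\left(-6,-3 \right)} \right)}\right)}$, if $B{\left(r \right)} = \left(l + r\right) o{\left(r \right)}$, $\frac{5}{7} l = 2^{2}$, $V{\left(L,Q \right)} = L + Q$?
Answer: $\frac{i \sqrt{219489567985}}{11535} \approx 40.615 i$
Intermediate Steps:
$l = \frac{28}{5}$ ($l = \frac{7 \cdot 2^{2}}{5} = \frac{7}{5} \cdot 4 = \frac{28}{5} \approx 5.6$)
$B{\left(r \right)} = - \frac{112}{5} - 4 r$ ($B{\left(r \right)} = \left(\frac{28}{5} + r\right) \left(-4\right) = - \frac{112}{5} - 4 r$)
$\sqrt{\frac{1}{-2474 - 4447} - \left(1636 + B{\left(V{\left(-6,-3 \right)} \right)}\right)} = \sqrt{\frac{1}{-2474 - 4447} - \left(\frac{8068}{5} - 4 \left(-6 - 3\right)\right)} = \sqrt{\frac{1}{-2474 - 4447} - \left(\frac{8068}{5} + 36\right)} = \sqrt{\frac{1}{-2474 - 4447} - \frac{8248}{5}} = \sqrt{\frac{1}{-6921} - \frac{8248}{5}} = \sqrt{- \frac{1}{6921} - \frac{8248}{5}} = \sqrt{- \frac{57084413}{34605}} = \frac{i \sqrt{219489567985}}{11535}$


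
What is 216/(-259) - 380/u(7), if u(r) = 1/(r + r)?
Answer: -1378096/259 ≈ -5320.8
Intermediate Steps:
u(r) = 1/(2*r)
216/(-259) - 380/u(7) = 216/(-259) - 380/((1/2)/7) = 216*(-1/259) - 380/((1/2)*(1/7)) = -216/259 - 380/1/14 = -216/259 - 380*14 = -216/259 - 5320 = -1378096/259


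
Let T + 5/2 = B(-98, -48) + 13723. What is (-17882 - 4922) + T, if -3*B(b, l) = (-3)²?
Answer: -18173/2 ≈ -9086.5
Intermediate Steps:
B(b, l) = -3 (B(b, l) = -⅓*(-3)² = -⅓*9 = -3)
T = 27435/2 (T = -5/2 + (-3 + 13723) = -5/2 + 13720 = 27435/2 ≈ 13718.)
(-17882 - 4922) + T = (-17882 - 4922) + 27435/2 = -22804 + 27435/2 = -18173/2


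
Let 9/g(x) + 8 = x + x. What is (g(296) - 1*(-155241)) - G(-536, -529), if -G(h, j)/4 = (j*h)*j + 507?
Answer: -350295951631/584 ≈ -5.9982e+8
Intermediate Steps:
G(h, j) = -2028 - 4*h*j² (G(h, j) = -4*((j*h)*j + 507) = -4*((h*j)*j + 507) = -4*(h*j² + 507) = -4*(507 + h*j²) = -2028 - 4*h*j²)
g(x) = 9/(-8 + 2*x) (g(x) = 9/(-8 + (x + x)) = 9/(-8 + 2*x))
(g(296) - 1*(-155241)) - G(-536, -529) = (9/(2*(-4 + 296)) - 1*(-155241)) - (-2028 - 4*(-536)*(-529)²) = ((9/2)/292 + 155241) - (-2028 - 4*(-536)*279841) = ((9/2)*(1/292) + 155241) - (-2028 + 599979104) = (9/584 + 155241) - 1*599977076 = 90660753/584 - 599977076 = -350295951631/584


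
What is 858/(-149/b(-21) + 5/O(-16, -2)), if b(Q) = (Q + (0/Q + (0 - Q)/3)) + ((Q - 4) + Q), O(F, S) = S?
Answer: -51480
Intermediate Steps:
b(Q) = -4 + 8*Q/3 (b(Q) = (Q + (0 - Q*(1/3))) + ((-4 + Q) + Q) = (Q + (0 - Q/3)) + (-4 + 2*Q) = (Q - Q/3) + (-4 + 2*Q) = 2*Q/3 + (-4 + 2*Q) = -4 + 8*Q/3)
858/(-149/b(-21) + 5/O(-16, -2)) = 858/(-149/(-4 + (8/3)*(-21)) + 5/(-2)) = 858/(-149/(-4 - 56) + 5*(-1/2)) = 858/(-149/(-60) - 5/2) = 858/(-149*(-1/60) - 5/2) = 858/(149/60 - 5/2) = 858/(-1/60) = 858*(-60) = -51480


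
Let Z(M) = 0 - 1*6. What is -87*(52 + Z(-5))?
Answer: -4002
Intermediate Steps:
Z(M) = -6 (Z(M) = 0 - 6 = -6)
-87*(52 + Z(-5)) = -87*(52 - 6) = -87*46 = -4002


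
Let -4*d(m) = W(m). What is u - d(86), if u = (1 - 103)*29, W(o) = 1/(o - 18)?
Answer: -804575/272 ≈ -2958.0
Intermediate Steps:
W(o) = 1/(-18 + o)
d(m) = -1/(4*(-18 + m))
u = -2958 (u = -102*29 = -2958)
u - d(86) = -2958 - (-1)/(-72 + 4*86) = -2958 - (-1)/(-72 + 344) = -2958 - (-1)/272 = -2958 - 1*(-1/272) = -2958 + 1/272 = -804575/272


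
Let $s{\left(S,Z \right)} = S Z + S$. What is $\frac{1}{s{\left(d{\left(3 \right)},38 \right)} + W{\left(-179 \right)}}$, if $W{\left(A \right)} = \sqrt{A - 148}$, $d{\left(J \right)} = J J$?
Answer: $\frac{117}{41176} - \frac{i \sqrt{327}}{123528} \approx 0.0028415 - 0.00014639 i$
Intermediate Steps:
$d{\left(J \right)} = J^{2}$
$W{\left(A \right)} = \sqrt{-148 + A}$
$s{\left(S,Z \right)} = S + S Z$
$\frac{1}{s{\left(d{\left(3 \right)},38 \right)} + W{\left(-179 \right)}} = \frac{1}{3^{2} \left(1 + 38\right) + \sqrt{-148 - 179}} = \frac{1}{9 \cdot 39 + \sqrt{-327}} = \frac{1}{351 + i \sqrt{327}}$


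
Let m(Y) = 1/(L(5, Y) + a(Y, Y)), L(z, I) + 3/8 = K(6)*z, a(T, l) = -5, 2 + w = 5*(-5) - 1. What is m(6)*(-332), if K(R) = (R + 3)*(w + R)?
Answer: 2656/7963 ≈ 0.33354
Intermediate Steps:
w = -28 (w = -2 + (5*(-5) - 1) = -2 + (-25 - 1) = -2 - 26 = -28)
K(R) = (-28 + R)*(3 + R) (K(R) = (R + 3)*(-28 + R) = (3 + R)*(-28 + R) = (-28 + R)*(3 + R))
L(z, I) = -3/8 - 198*z (L(z, I) = -3/8 + (-84 + 6² - 25*6)*z = -3/8 + (-84 + 36 - 150)*z = -3/8 - 198*z)
m(Y) = -8/7963 (m(Y) = 1/((-3/8 - 198*5) - 5) = 1/((-3/8 - 990) - 5) = 1/(-7923/8 - 5) = 1/(-7963/8) = -8/7963)
m(6)*(-332) = -8/7963*(-332) = 2656/7963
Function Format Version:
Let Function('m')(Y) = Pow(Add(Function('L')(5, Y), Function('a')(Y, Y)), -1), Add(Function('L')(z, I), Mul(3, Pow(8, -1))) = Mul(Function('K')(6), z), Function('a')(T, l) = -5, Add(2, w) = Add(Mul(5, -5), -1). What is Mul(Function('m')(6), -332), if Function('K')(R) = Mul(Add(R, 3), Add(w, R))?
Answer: Rational(2656, 7963) ≈ 0.33354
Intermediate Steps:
w = -28 (w = Add(-2, Add(Mul(5, -5), -1)) = Add(-2, Add(-25, -1)) = Add(-2, -26) = -28)
Function('K')(R) = Mul(Add(-28, R), Add(3, R)) (Function('K')(R) = Mul(Add(R, 3), Add(-28, R)) = Mul(Add(3, R), Add(-28, R)) = Mul(Add(-28, R), Add(3, R)))
Function('L')(z, I) = Add(Rational(-3, 8), Mul(-198, z)) (Function('L')(z, I) = Add(Rational(-3, 8), Mul(Add(-84, Pow(6, 2), Mul(-25, 6)), z)) = Add(Rational(-3, 8), Mul(Add(-84, 36, -150), z)) = Add(Rational(-3, 8), Mul(-198, z)))
Function('m')(Y) = Rational(-8, 7963) (Function('m')(Y) = Pow(Add(Add(Rational(-3, 8), Mul(-198, 5)), -5), -1) = Pow(Add(Add(Rational(-3, 8), -990), -5), -1) = Pow(Add(Rational(-7923, 8), -5), -1) = Pow(Rational(-7963, 8), -1) = Rational(-8, 7963))
Mul(Function('m')(6), -332) = Mul(Rational(-8, 7963), -332) = Rational(2656, 7963)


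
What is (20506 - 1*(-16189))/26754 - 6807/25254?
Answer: 6894269/6255977 ≈ 1.1020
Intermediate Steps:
(20506 - 1*(-16189))/26754 - 6807/25254 = (20506 + 16189)*(1/26754) - 6807*1/25254 = 36695*(1/26754) - 2269/8418 = 36695/26754 - 2269/8418 = 6894269/6255977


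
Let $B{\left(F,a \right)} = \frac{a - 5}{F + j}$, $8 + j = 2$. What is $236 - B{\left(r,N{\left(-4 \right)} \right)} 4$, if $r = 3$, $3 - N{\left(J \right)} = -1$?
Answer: $\frac{704}{3} \approx 234.67$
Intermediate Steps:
$j = -6$ ($j = -8 + 2 = -6$)
$N{\left(J \right)} = 4$ ($N{\left(J \right)} = 3 - -1 = 3 + 1 = 4$)
$B{\left(F,a \right)} = \frac{-5 + a}{-6 + F}$ ($B{\left(F,a \right)} = \frac{a - 5}{F - 6} = \frac{-5 + a}{-6 + F}$)
$236 - B{\left(r,N{\left(-4 \right)} \right)} 4 = 236 - \frac{-5 + 4}{-6 + 3} \cdot 4 = 236 - \frac{1}{-3} \left(-1\right) 4 = 236 - \left(- \frac{1}{3}\right) \left(-1\right) 4 = 236 - \frac{1}{3} \cdot 4 = 236 - \frac{4}{3} = \frac{704}{3}$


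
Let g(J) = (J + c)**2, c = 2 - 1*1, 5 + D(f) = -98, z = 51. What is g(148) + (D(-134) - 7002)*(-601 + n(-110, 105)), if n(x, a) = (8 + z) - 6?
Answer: 3915741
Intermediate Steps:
n(x, a) = 53 (n(x, a) = (8 + 51) - 6 = 59 - 6 = 53)
D(f) = -103 (D(f) = -5 - 98 = -103)
c = 1 (c = 2 - 1 = 1)
g(J) = (1 + J)**2 (g(J) = (J + 1)**2 = (1 + J)**2)
g(148) + (D(-134) - 7002)*(-601 + n(-110, 105)) = (1 + 148)**2 + (-103 - 7002)*(-601 + 53) = 149**2 - 7105*(-548) = 22201 + 3893540 = 3915741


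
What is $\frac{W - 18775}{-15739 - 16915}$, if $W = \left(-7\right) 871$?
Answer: $\frac{12436}{16327} \approx 0.76168$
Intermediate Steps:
$W = -6097$
$\frac{W - 18775}{-15739 - 16915} = \frac{-6097 - 18775}{-15739 - 16915} = - \frac{24872}{-32654} = \left(-24872\right) \left(- \frac{1}{32654}\right) = \frac{12436}{16327}$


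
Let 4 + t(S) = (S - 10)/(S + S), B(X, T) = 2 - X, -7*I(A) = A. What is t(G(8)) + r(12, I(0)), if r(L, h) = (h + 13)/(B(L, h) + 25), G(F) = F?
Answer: -391/120 ≈ -3.2583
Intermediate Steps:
I(A) = -A/7
r(L, h) = (13 + h)/(27 - L) (r(L, h) = (h + 13)/((2 - L) + 25) = (13 + h)/(27 - L))
t(S) = -4 + (-10 + S)/(2*S) (t(S) = -4 + (S - 10)/(S + S) = -4 + (-10 + S)/((2*S)) = -4 + (-10 + S)*(1/(2*S)) = -4 + (-10 + S)/(2*S))
t(G(8)) + r(12, I(0)) = (-7/2 - 5/8) + (-13 - (-1)*0/7)/(-27 + 12) = (-7/2 - 5*1/8) + (-13 - 1*0)/(-15) = (-7/2 - 5/8) - (-13 + 0)/15 = -33/8 - 1/15*(-13) = -33/8 + 13/15 = -391/120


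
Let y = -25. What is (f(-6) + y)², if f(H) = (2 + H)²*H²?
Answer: 303601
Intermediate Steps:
f(H) = H²*(2 + H)²
(f(-6) + y)² = ((-6)²*(2 - 6)² - 25)² = (36*(-4)² - 25)² = (36*16 - 25)² = (576 - 25)² = 551² = 303601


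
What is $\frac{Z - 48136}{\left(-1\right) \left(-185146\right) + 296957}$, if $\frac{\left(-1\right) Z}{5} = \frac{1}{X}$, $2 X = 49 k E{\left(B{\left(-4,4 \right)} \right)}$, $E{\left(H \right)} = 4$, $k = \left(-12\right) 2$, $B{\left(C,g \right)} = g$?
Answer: $- \frac{4922429}{49300272} \approx -0.099846$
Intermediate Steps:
$k = -24$
$X = -2352$ ($X = \frac{49 \left(-24\right) 4}{2} = \frac{\left(-1176\right) 4}{2} = \frac{1}{2} \left(-4704\right) = -2352$)
$Z = \frac{5}{2352}$ ($Z = - \frac{5}{-2352} = \left(-5\right) \left(- \frac{1}{2352}\right) = \frac{5}{2352} \approx 0.0021259$)
$\frac{Z - 48136}{\left(-1\right) \left(-185146\right) + 296957} = \frac{\frac{5}{2352} - 48136}{\left(-1\right) \left(-185146\right) + 296957} = - \frac{113215867}{2352 \left(185146 + 296957\right)} = - \frac{113215867}{2352 \cdot 482103} = \left(- \frac{113215867}{2352}\right) \frac{1}{482103} = - \frac{4922429}{49300272}$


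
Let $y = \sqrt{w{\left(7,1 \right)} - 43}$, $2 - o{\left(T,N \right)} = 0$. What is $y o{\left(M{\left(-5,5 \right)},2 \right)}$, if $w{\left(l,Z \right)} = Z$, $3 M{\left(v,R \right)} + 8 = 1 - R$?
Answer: $2 i \sqrt{42} \approx 12.961 i$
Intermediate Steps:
$M{\left(v,R \right)} = - \frac{7}{3} - \frac{R}{3}$ ($M{\left(v,R \right)} = - \frac{8}{3} + \frac{1 - R}{3} = - \frac{8}{3} - \left(- \frac{1}{3} + \frac{R}{3}\right) = - \frac{7}{3} - \frac{R}{3}$)
$o{\left(T,N \right)} = 2$ ($o{\left(T,N \right)} = 2 - 0 = 2 + 0 = 2$)
$y = i \sqrt{42}$ ($y = \sqrt{1 - 43} = \sqrt{-42} = i \sqrt{42} \approx 6.4807 i$)
$y o{\left(M{\left(-5,5 \right)},2 \right)} = i \sqrt{42} \cdot 2 = 2 i \sqrt{42}$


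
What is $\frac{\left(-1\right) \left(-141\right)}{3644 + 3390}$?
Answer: $\frac{141}{7034} \approx 0.020045$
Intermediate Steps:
$\frac{\left(-1\right) \left(-141\right)}{3644 + 3390} = \frac{1}{7034} \cdot 141 = \frac{141}{7034}$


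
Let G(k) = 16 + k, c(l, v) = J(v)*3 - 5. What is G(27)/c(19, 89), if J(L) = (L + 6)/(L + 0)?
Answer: -3827/160 ≈ -23.919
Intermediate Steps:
J(L) = (6 + L)/L
c(l, v) = -5 + 3*(6 + v)/v (c(l, v) = ((6 + v)/v)*3 - 5 = 3*(6 + v)/v - 5 = -5 + 3*(6 + v)/v)
G(27)/c(19, 89) = (16 + 27)/(-2 + 18/89) = 43/(-2 + 18*(1/89)) = 43/(-2 + 18/89) = 43/(-160/89) = 43*(-89/160) = -3827/160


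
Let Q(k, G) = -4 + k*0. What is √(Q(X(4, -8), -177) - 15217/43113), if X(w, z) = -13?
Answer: I*√8090973597/43113 ≈ 2.0864*I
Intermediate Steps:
Q(k, G) = -4 (Q(k, G) = -4 + 0 = -4)
√(Q(X(4, -8), -177) - 15217/43113) = √(-4 - 15217/43113) = √(-187669/43113) = I*√8090973597/43113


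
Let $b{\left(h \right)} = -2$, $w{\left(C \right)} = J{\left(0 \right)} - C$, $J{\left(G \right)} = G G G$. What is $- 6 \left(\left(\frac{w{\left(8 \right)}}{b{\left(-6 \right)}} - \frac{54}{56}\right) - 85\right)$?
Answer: $\frac{6885}{14} \approx 491.79$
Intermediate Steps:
$J{\left(G \right)} = G^{3}$ ($J{\left(G \right)} = G^{2} G = G^{3}$)
$w{\left(C \right)} = - C$ ($w{\left(C \right)} = 0^{3} - C = 0 - C = - C$)
$- 6 \left(\left(\frac{w{\left(8 \right)}}{b{\left(-6 \right)}} - \frac{54}{56}\right) - 85\right) = - 6 \left(\left(\frac{\left(-1\right) 8}{-2} - \frac{54}{56}\right) - 85\right) = - 6 \left(\left(\left(-8\right) \left(- \frac{1}{2}\right) - \frac{27}{28}\right) - 85\right) = - 6 \left(\left(4 - \frac{27}{28}\right) - 85\right) = - 6 \left(\frac{85}{28} - 85\right) = \left(-6\right) \left(- \frac{2295}{28}\right) = \frac{6885}{14}$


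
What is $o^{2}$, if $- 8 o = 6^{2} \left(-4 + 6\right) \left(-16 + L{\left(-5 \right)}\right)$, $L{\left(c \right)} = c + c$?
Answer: $54756$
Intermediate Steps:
$L{\left(c \right)} = 2 c$
$o = 234$ ($o = - \frac{6^{2} \left(-4 + 6\right) \left(-16 + 2 \left(-5\right)\right)}{8} = - \frac{36 \cdot 2 \left(-16 - 10\right)}{8} = - \frac{36 \cdot 2 \left(-26\right)}{8} = - \frac{36 \left(-52\right)}{8} = \left(- \frac{1}{8}\right) \left(-1872\right) = 234$)
$o^{2} = 234^{2} = 54756$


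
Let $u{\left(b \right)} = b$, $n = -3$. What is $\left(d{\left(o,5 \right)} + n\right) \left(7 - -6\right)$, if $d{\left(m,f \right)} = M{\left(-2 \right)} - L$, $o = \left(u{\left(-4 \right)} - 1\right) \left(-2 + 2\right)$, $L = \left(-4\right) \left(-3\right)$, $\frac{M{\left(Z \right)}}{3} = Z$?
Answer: $-273$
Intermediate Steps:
$M{\left(Z \right)} = 3 Z$
$L = 12$
$o = 0$ ($o = \left(-4 - 1\right) \left(-2 + 2\right) = \left(-5\right) 0 = 0$)
$d{\left(m,f \right)} = -18$ ($d{\left(m,f \right)} = 3 \left(-2\right) - 12 = -6 - 12 = -18$)
$\left(d{\left(o,5 \right)} + n\right) \left(7 - -6\right) = \left(-18 - 3\right) \left(7 - -6\right) = - 21 \left(7 + 6\right) = \left(-21\right) 13 = -273$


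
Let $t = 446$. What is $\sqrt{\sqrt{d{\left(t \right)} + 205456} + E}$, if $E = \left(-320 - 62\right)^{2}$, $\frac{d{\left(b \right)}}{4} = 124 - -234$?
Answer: $\sqrt{145924 + 2 \sqrt{51722}} \approx 382.59$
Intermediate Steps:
$d{\left(b \right)} = 1432$ ($d{\left(b \right)} = 4 \left(124 - -234\right) = 4 \left(124 + 234\right) = 4 \cdot 358 = 1432$)
$E = 145924$ ($E = \left(-382\right)^{2} = 145924$)
$\sqrt{\sqrt{d{\left(t \right)} + 205456} + E} = \sqrt{\sqrt{1432 + 205456} + 145924} = \sqrt{\sqrt{206888} + 145924} = \sqrt{2 \sqrt{51722} + 145924} = \sqrt{145924 + 2 \sqrt{51722}}$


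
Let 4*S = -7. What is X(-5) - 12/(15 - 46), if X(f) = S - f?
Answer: 451/124 ≈ 3.6371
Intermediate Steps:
S = -7/4 (S = (1/4)*(-7) = -7/4 ≈ -1.7500)
X(f) = -7/4 - f
X(-5) - 12/(15 - 46) = (-7/4 - 1*(-5)) - 12/(15 - 46) = (-7/4 + 5) - 12/(-31) = 13/4 - 12*(-1/31) = 13/4 + 12/31 = 451/124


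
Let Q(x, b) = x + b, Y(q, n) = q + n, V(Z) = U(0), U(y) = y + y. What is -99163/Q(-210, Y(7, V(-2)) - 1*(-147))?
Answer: 99163/56 ≈ 1770.8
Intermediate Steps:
U(y) = 2*y
V(Z) = 0 (V(Z) = 2*0 = 0)
Y(q, n) = n + q
Q(x, b) = b + x
-99163/Q(-210, Y(7, V(-2)) - 1*(-147)) = -99163/(((0 + 7) - 1*(-147)) - 210) = -99163/((7 + 147) - 210) = -99163/(154 - 210) = -99163/(-56) = -99163*(-1/56) = 99163/56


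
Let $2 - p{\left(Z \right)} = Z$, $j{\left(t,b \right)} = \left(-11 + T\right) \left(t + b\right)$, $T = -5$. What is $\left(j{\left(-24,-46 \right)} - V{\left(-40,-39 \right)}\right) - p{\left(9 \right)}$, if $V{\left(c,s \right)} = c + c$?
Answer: $1207$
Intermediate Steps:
$V{\left(c,s \right)} = 2 c$
$j{\left(t,b \right)} = - 16 b - 16 t$ ($j{\left(t,b \right)} = \left(-11 - 5\right) \left(t + b\right) = - 16 \left(b + t\right) = - 16 b - 16 t$)
$p{\left(Z \right)} = 2 - Z$
$\left(j{\left(-24,-46 \right)} - V{\left(-40,-39 \right)}\right) - p{\left(9 \right)} = \left(\left(\left(-16\right) \left(-46\right) - -384\right) - 2 \left(-40\right)\right) - \left(2 - 9\right) = \left(\left(736 + 384\right) - -80\right) - \left(2 - 9\right) = \left(1120 + 80\right) - -7 = 1200 + 7 = 1207$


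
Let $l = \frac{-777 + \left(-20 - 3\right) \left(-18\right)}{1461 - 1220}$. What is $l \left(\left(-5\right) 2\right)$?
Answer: $\frac{3630}{241} \approx 15.062$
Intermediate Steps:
$l = - \frac{363}{241}$ ($l = \frac{-777 - -414}{241} = \left(-777 + 414\right) \frac{1}{241} = \left(-363\right) \frac{1}{241} = - \frac{363}{241} \approx -1.5062$)
$l \left(\left(-5\right) 2\right) = - \frac{363 \left(\left(-5\right) 2\right)}{241} = \left(- \frac{363}{241}\right) \left(-10\right) = \frac{3630}{241}$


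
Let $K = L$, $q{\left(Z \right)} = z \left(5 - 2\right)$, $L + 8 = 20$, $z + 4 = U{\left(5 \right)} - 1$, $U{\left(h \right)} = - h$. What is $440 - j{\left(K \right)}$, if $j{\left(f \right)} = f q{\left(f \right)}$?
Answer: $800$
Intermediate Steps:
$z = -10$ ($z = -4 - 6 = -10$)
$L = 12$ ($L = -8 + 20 = 12$)
$q{\left(Z \right)} = -30$ ($q{\left(Z \right)} = - 10 \left(5 - 2\right) = \left(-10\right) 3 = -30$)
$K = 12$
$j{\left(f \right)} = - 30 f$ ($j{\left(f \right)} = f \left(-30\right) = - 30 f$)
$440 - j{\left(K \right)} = 440 - \left(-30\right) 12 = 440 - -360 = 440 + 360 = 800$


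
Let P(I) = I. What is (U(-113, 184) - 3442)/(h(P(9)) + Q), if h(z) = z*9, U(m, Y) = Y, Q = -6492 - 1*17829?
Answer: 543/4040 ≈ 0.13441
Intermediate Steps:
Q = -24321 (Q = -6492 - 17829 = -24321)
h(z) = 9*z
(U(-113, 184) - 3442)/(h(P(9)) + Q) = (184 - 3442)/(9*9 - 24321) = -3258/(81 - 24321) = -3258/(-24240) = -3258*(-1/24240) = 543/4040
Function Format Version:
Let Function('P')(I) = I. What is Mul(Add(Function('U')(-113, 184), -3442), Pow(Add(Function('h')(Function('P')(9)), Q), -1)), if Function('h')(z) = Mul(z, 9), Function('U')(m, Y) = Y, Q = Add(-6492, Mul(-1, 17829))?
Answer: Rational(543, 4040) ≈ 0.13441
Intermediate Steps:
Q = -24321 (Q = Add(-6492, -17829) = -24321)
Function('h')(z) = Mul(9, z)
Mul(Add(Function('U')(-113, 184), -3442), Pow(Add(Function('h')(Function('P')(9)), Q), -1)) = Mul(Add(184, -3442), Pow(Add(Mul(9, 9), -24321), -1)) = Mul(-3258, Pow(Add(81, -24321), -1)) = Mul(-3258, Pow(-24240, -1)) = Mul(-3258, Rational(-1, 24240)) = Rational(543, 4040)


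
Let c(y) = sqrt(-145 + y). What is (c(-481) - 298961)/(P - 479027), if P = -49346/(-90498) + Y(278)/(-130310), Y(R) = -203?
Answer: 1762792800319590/2824530232409953 - 5896397190*I*sqrt(626)/2824530232409953 ≈ 0.6241 - 5.2231e-5*I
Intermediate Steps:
P = 3224324177/5896397190 (P = -49346/(-90498) - 203/(-130310) = -49346*(-1/90498) - 203*(-1/130310) = 24673/45249 + 203/130310 = 3224324177/5896397190 ≈ 0.54683)
(c(-481) - 298961)/(P - 479027) = (sqrt(-145 - 481) - 298961)/(3224324177/5896397190 - 479027) = (sqrt(-626) - 298961)/(-2824530232409953/5896397190) = (I*sqrt(626) - 298961)*(-5896397190/2824530232409953) = (-298961 + I*sqrt(626))*(-5896397190/2824530232409953) = 1762792800319590/2824530232409953 - 5896397190*I*sqrt(626)/2824530232409953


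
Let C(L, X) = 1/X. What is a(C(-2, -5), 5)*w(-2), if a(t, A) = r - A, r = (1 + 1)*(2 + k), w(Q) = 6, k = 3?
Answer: 30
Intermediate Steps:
r = 10 (r = (1 + 1)*(2 + 3) = 2*5 = 10)
a(t, A) = 10 - A
a(C(-2, -5), 5)*w(-2) = (10 - 1*5)*6 = (10 - 5)*6 = 5*6 = 30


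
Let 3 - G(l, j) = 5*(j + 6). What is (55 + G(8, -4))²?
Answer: 2304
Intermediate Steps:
G(l, j) = -27 - 5*j (G(l, j) = 3 - 5*(j + 6) = 3 - 5*(6 + j) = 3 - (30 + 5*j) = 3 + (-30 - 5*j) = -27 - 5*j)
(55 + G(8, -4))² = (55 + (-27 - 5*(-4)))² = (55 + (-27 + 20))² = (55 - 7)² = 48² = 2304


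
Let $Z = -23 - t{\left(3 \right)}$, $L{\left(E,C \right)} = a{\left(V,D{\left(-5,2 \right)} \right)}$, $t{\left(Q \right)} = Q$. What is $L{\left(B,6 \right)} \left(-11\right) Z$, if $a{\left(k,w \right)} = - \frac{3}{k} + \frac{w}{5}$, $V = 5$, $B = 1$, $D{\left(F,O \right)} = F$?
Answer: $- \frac{2288}{5} \approx -457.6$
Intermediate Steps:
$a{\left(k,w \right)} = - \frac{3}{k} + \frac{w}{5}$ ($a{\left(k,w \right)} = - \frac{3}{k} + w \frac{1}{5} = - \frac{3}{k} + \frac{w}{5}$)
$L{\left(E,C \right)} = - \frac{8}{5}$ ($L{\left(E,C \right)} = - \frac{3}{5} + \frac{1}{5} \left(-5\right) = \left(-3\right) \frac{1}{5} - 1 = - \frac{3}{5} - 1 = - \frac{8}{5}$)
$Z = -26$ ($Z = -23 - 3 = -26$)
$L{\left(B,6 \right)} \left(-11\right) Z = \left(- \frac{8}{5}\right) \left(-11\right) \left(-26\right) = \frac{88}{5} \left(-26\right) = - \frac{2288}{5}$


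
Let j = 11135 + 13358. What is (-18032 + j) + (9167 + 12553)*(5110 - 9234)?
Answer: -89566819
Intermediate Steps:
j = 24493
(-18032 + j) + (9167 + 12553)*(5110 - 9234) = (-18032 + 24493) + (9167 + 12553)*(5110 - 9234) = 6461 + 21720*(-4124) = 6461 - 89573280 = -89566819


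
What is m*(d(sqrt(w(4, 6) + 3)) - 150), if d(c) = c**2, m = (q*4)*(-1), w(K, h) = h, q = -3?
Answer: -1692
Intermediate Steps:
m = 12 (m = -3*4*(-1) = -12*(-1) = 12)
m*(d(sqrt(w(4, 6) + 3)) - 150) = 12*((sqrt(6 + 3))**2 - 150) = 12*((sqrt(9))**2 - 150) = 12*(3**2 - 150) = 12*(9 - 150) = 12*(-141) = -1692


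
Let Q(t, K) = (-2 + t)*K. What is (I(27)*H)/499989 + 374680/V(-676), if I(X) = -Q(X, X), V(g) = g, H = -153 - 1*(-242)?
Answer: -15614707435/28166047 ≈ -554.38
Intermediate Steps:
H = 89 (H = -153 + 242 = 89)
Q(t, K) = K*(-2 + t)
I(X) = -X*(-2 + X)
(I(27)*H)/499989 + 374680/V(-676) = ((27*(2 - 1*27))*89)/499989 + 374680/(-676) = ((27*(2 - 27))*89)*(1/499989) + 374680*(-1/676) = ((27*(-25))*89)*(1/499989) - 93670/169 = -675*89*(1/499989) - 93670/169 = -60075*1/499989 - 93670/169 = -20025/166663 - 93670/169 = -15614707435/28166047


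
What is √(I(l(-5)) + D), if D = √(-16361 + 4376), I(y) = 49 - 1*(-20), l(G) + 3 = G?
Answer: √(69 + I*√11985) ≈ 9.9601 + 5.4957*I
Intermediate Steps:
l(G) = -3 + G
I(y) = 69 (I(y) = 49 + 20 = 69)
D = I*√11985 (D = √(-11985) = I*√11985 ≈ 109.48*I)
√(I(l(-5)) + D) = √(69 + I*√11985)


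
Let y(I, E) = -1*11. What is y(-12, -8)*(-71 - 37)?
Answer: 1188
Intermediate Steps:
y(I, E) = -11
y(-12, -8)*(-71 - 37) = -11*(-71 - 37) = -11*(-108) = 1188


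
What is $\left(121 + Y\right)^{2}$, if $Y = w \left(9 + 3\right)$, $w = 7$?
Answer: $42025$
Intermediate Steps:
$Y = 84$ ($Y = 7 \left(9 + 3\right) = 7 \cdot 12 = 84$)
$\left(121 + Y\right)^{2} = \left(121 + 84\right)^{2} = 205^{2} = 42025$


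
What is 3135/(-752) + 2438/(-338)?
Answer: -1446503/127088 ≈ -11.382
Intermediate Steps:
3135/(-752) + 2438/(-338) = 3135*(-1/752) + 2438*(-1/338) = -3135/752 - 1219/169 = -1446503/127088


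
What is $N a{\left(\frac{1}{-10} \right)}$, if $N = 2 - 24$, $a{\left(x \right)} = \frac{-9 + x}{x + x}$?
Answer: $-1001$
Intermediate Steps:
$a{\left(x \right)} = \frac{-9 + x}{2 x}$
$N = -22$ ($N = 2 - 24 = -22$)
$N a{\left(\frac{1}{-10} \right)} = - 22 \frac{-9 + \frac{1}{-10}}{2 \frac{1}{-10}} = - 22 \frac{-9 - \frac{1}{10}}{2 \left(- \frac{1}{10}\right)} = - 22 \cdot \frac{1}{2} \left(-10\right) \left(- \frac{91}{10}\right) = \left(-22\right) \frac{91}{2} = -1001$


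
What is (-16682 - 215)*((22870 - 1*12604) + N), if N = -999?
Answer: -156584499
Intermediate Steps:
(-16682 - 215)*((22870 - 1*12604) + N) = (-16682 - 215)*((22870 - 1*12604) - 999) = -16897*((22870 - 12604) - 999) = -16897*(10266 - 999) = -16897*9267 = -156584499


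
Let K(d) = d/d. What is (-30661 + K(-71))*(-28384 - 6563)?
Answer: 1071475020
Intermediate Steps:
K(d) = 1
(-30661 + K(-71))*(-28384 - 6563) = (-30661 + 1)*(-28384 - 6563) = -30660*(-34947) = 1071475020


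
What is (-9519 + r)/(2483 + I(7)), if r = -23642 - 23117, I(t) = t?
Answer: -28139/1245 ≈ -22.602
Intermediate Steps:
r = -46759
(-9519 + r)/(2483 + I(7)) = (-9519 - 46759)/(2483 + 7) = -56278/2490 = -56278*1/2490 = -28139/1245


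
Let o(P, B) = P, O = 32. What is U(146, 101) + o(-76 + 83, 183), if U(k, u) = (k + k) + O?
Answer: 331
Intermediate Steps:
U(k, u) = 32 + 2*k (U(k, u) = (k + k) + 32 = 2*k + 32 = 32 + 2*k)
U(146, 101) + o(-76 + 83, 183) = (32 + 2*146) + (-76 + 83) = (32 + 292) + 7 = 324 + 7 = 331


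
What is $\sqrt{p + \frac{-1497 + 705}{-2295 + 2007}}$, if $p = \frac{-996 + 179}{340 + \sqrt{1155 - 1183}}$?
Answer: $\frac{\sqrt{1161974679 + 47234038 i \sqrt{7}}}{57814} \approx 0.59046 + 0.03166 i$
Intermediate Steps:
$p = - \frac{817}{340 + 2 i \sqrt{7}}$ ($p = - \frac{817}{340 + \sqrt{-28}} = - \frac{817}{340 + 2 i \sqrt{7}} \approx -2.4024 + 0.037389 i$)
$\sqrt{p + \frac{-1497 + 705}{-2295 + 2007}} = \sqrt{\left(- \frac{69445}{28907} + \frac{817 i \sqrt{7}}{57814}\right) + \frac{-1497 + 705}{-2295 + 2007}} = \sqrt{\left(- \frac{69445}{28907} + \frac{817 i \sqrt{7}}{57814}\right) - \frac{792}{-288}} = \sqrt{\left(- \frac{69445}{28907} + \frac{817 i \sqrt{7}}{57814}\right) - - \frac{11}{4}} = \sqrt{\left(- \frac{69445}{28907} + \frac{817 i \sqrt{7}}{57814}\right) + \frac{11}{4}} = \sqrt{\frac{40197}{115628} + \frac{817 i \sqrt{7}}{57814}}$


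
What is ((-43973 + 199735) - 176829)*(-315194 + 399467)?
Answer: -1775379291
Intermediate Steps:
((-43973 + 199735) - 176829)*(-315194 + 399467) = (155762 - 176829)*84273 = -21067*84273 = -1775379291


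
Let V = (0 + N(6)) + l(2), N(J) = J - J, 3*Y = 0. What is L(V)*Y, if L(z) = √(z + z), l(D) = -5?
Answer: 0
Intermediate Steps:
Y = 0 (Y = (⅓)*0 = 0)
N(J) = 0
V = -5 (V = (0 + 0) - 5 = 0 - 5 = -5)
L(z) = √2*√z (L(z) = √(2*z) = √2*√z)
L(V)*Y = (√2*√(-5))*0 = (√2*(I*√5))*0 = (I*√10)*0 = 0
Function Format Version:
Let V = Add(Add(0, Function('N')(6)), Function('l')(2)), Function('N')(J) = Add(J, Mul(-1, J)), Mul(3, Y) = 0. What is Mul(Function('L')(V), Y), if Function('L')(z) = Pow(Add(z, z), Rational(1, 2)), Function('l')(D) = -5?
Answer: 0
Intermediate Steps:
Y = 0 (Y = Mul(Rational(1, 3), 0) = 0)
Function('N')(J) = 0
V = -5 (V = Add(Add(0, 0), -5) = Add(0, -5) = -5)
Function('L')(z) = Mul(Pow(2, Rational(1, 2)), Pow(z, Rational(1, 2))) (Function('L')(z) = Pow(Mul(2, z), Rational(1, 2)) = Mul(Pow(2, Rational(1, 2)), Pow(z, Rational(1, 2))))
Mul(Function('L')(V), Y) = Mul(Mul(Pow(2, Rational(1, 2)), Pow(-5, Rational(1, 2))), 0) = Mul(Mul(Pow(2, Rational(1, 2)), Mul(I, Pow(5, Rational(1, 2)))), 0) = Mul(Mul(I, Pow(10, Rational(1, 2))), 0) = 0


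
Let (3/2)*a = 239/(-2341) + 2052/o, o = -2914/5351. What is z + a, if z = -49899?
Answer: -536297532767/10232511 ≈ -52411.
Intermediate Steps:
o = -2914/5351 (o = -2914*1/5351 = -2914/5351 ≈ -0.54457)
a = -25705466378/10232511 (a = 2*(239/(-2341) + 2052/(-2914/5351))/3 = 2*(239*(-1/2341) + 2052*(-5351/2914))/3 = 2*(-239/2341 - 5490126/1457)/3 = (⅔)*(-12852733189/3410837) = -25705466378/10232511 ≈ -2512.1)
z + a = -49899 - 25705466378/10232511 = -536297532767/10232511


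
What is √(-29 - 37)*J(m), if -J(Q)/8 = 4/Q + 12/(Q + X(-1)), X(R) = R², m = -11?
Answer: 688*I*√66/55 ≈ 101.62*I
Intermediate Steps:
J(Q) = -96/(1 + Q) - 32/Q (J(Q) = -8*(4/Q + 12/(Q + (-1)²)) = -8*(4/Q + 12/(Q + 1)) = -8*(4/Q + 12/(1 + Q)) = -96/(1 + Q) - 32/Q)
√(-29 - 37)*J(m) = √(-29 - 37)*(32*(-1 - 4*(-11))/(-11*(1 - 11))) = √(-66)*(32*(-1/11)*(-1 + 44)/(-10)) = (I*√66)*(32*(-1/11)*(-⅒)*43) = (I*√66)*(688/55) = 688*I*√66/55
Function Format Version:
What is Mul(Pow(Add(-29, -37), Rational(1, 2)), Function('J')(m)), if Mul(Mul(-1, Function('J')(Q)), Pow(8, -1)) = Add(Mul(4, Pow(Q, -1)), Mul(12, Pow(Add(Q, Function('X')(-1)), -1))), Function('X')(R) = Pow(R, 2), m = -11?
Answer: Mul(Rational(688, 55), I, Pow(66, Rational(1, 2))) ≈ Mul(101.62, I)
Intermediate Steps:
Function('J')(Q) = Add(Mul(-96, Pow(Add(1, Q), -1)), Mul(-32, Pow(Q, -1))) (Function('J')(Q) = Mul(-8, Add(Mul(4, Pow(Q, -1)), Mul(12, Pow(Add(Q, Pow(-1, 2)), -1)))) = Mul(-8, Add(Mul(4, Pow(Q, -1)), Mul(12, Pow(Add(Q, 1), -1)))) = Mul(-8, Add(Mul(4, Pow(Q, -1)), Mul(12, Pow(Add(1, Q), -1)))) = Add(Mul(-96, Pow(Add(1, Q), -1)), Mul(-32, Pow(Q, -1))))
Mul(Pow(Add(-29, -37), Rational(1, 2)), Function('J')(m)) = Mul(Pow(Add(-29, -37), Rational(1, 2)), Mul(32, Pow(-11, -1), Pow(Add(1, -11), -1), Add(-1, Mul(-4, -11)))) = Mul(Pow(-66, Rational(1, 2)), Mul(32, Rational(-1, 11), Pow(-10, -1), Add(-1, 44))) = Mul(Mul(I, Pow(66, Rational(1, 2))), Mul(32, Rational(-1, 11), Rational(-1, 10), 43)) = Mul(Mul(I, Pow(66, Rational(1, 2))), Rational(688, 55)) = Mul(Rational(688, 55), I, Pow(66, Rational(1, 2)))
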